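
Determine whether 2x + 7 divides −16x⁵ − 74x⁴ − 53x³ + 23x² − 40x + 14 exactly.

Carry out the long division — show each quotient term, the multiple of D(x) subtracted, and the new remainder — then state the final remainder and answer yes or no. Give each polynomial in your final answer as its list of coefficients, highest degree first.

Step 1: lead(−16x⁵ − 74x⁴ − 53x³ + 23x² − 40x + 14) ÷ lead(D) = −16x⁵ ÷ 2x = −8x⁴. Subtract (−8x⁴)·D = −16x⁵ − 56x⁴. Remainder: −18x⁴ − 53x³ + 23x² − 40x + 14.
Step 2: lead(−18x⁴ − 53x³ + 23x² − 40x + 14) ÷ lead(D) = −18x⁴ ÷ 2x = −9x³. Subtract (−9x³)·D = −18x⁴ − 63x³. Remainder: 10x³ + 23x² − 40x + 14.
Step 3: lead(10x³ + 23x² − 40x + 14) ÷ lead(D) = 10x³ ÷ 2x = 5x². Subtract (5x²)·D = 10x³ + 35x². Remainder: −12x² − 40x + 14.
Step 4: lead(−12x² − 40x + 14) ÷ lead(D) = −12x² ÷ 2x = −6x. Subtract (−6x)·D = −12x² − 42x. Remainder: 2x + 14.
Step 5: lead(2x + 14) ÷ lead(D) = 2x ÷ 2x = 1. Subtract (1)·D = 2x + 7. Remainder: 7.

R = [7], so D(x) is not a factor of P(x). no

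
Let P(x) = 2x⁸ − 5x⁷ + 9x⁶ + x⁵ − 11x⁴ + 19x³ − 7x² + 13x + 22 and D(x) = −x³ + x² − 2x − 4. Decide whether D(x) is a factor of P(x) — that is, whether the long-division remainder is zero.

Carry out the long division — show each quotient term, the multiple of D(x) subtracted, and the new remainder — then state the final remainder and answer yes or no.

R(x) = 7x − 6, so D(x) is not a factor of P(x). no

Step 1: lead(2x⁸ − 5x⁷ + 9x⁶ + x⁵ − 11x⁴ + 19x³ − 7x² + 13x + 22) ÷ lead(D) = 2x⁸ ÷ −x³ = −2x⁵. Subtract (−2x⁵)·D = 2x⁸ − 2x⁷ + 4x⁶ + 8x⁵. Remainder: −3x⁷ + 5x⁶ − 7x⁵ − 11x⁴ + 19x³ − 7x² + 13x + 22.
Step 2: lead(−3x⁷ + 5x⁶ − 7x⁵ − 11x⁴ + 19x³ − 7x² + 13x + 22) ÷ lead(D) = −3x⁷ ÷ −x³ = 3x⁴. Subtract (3x⁴)·D = −3x⁷ + 3x⁶ − 6x⁵ − 12x⁴. Remainder: 2x⁶ − x⁵ + x⁴ + 19x³ − 7x² + 13x + 22.
Step 3: lead(2x⁶ − x⁵ + x⁴ + 19x³ − 7x² + 13x + 22) ÷ lead(D) = 2x⁶ ÷ −x³ = −2x³. Subtract (−2x³)·D = 2x⁶ − 2x⁵ + 4x⁴ + 8x³. Remainder: x⁵ − 3x⁴ + 11x³ − 7x² + 13x + 22.
Step 4: lead(x⁵ − 3x⁴ + 11x³ − 7x² + 13x + 22) ÷ lead(D) = x⁵ ÷ −x³ = −x². Subtract (−x²)·D = x⁵ − x⁴ + 2x³ + 4x². Remainder: −2x⁴ + 9x³ − 11x² + 13x + 22.
Step 5: lead(−2x⁴ + 9x³ − 11x² + 13x + 22) ÷ lead(D) = −2x⁴ ÷ −x³ = 2x. Subtract (2x)·D = −2x⁴ + 2x³ − 4x² − 8x. Remainder: 7x³ − 7x² + 21x + 22.
Step 6: lead(7x³ − 7x² + 21x + 22) ÷ lead(D) = 7x³ ÷ −x³ = −7. Subtract (−7)·D = 7x³ − 7x² + 14x + 28. Remainder: 7x − 6.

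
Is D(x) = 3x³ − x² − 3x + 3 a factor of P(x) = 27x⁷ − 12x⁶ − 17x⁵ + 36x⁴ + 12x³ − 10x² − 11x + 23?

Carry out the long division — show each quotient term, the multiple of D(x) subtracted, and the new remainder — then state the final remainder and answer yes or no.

Step 1: lead(27x⁷ − 12x⁶ − 17x⁵ + 36x⁴ + 12x³ − 10x² − 11x + 23) ÷ lead(D) = 27x⁷ ÷ 3x³ = 9x⁴. Subtract (9x⁴)·D = 27x⁷ − 9x⁶ − 27x⁵ + 27x⁴. Remainder: −3x⁶ + 10x⁵ + 9x⁴ + 12x³ − 10x² − 11x + 23.
Step 2: lead(−3x⁶ + 10x⁵ + 9x⁴ + 12x³ − 10x² − 11x + 23) ÷ lead(D) = −3x⁶ ÷ 3x³ = −x³. Subtract (−x³)·D = −3x⁶ + x⁵ + 3x⁴ − 3x³. Remainder: 9x⁵ + 6x⁴ + 15x³ − 10x² − 11x + 23.
Step 3: lead(9x⁵ + 6x⁴ + 15x³ − 10x² − 11x + 23) ÷ lead(D) = 9x⁵ ÷ 3x³ = 3x². Subtract (3x²)·D = 9x⁵ − 3x⁴ − 9x³ + 9x². Remainder: 9x⁴ + 24x³ − 19x² − 11x + 23.
Step 4: lead(9x⁴ + 24x³ − 19x² − 11x + 23) ÷ lead(D) = 9x⁴ ÷ 3x³ = 3x. Subtract (3x)·D = 9x⁴ − 3x³ − 9x² + 9x. Remainder: 27x³ − 10x² − 20x + 23.
Step 5: lead(27x³ − 10x² − 20x + 23) ÷ lead(D) = 27x³ ÷ 3x³ = 9. Subtract (9)·D = 27x³ − 9x² − 27x + 27. Remainder: −x² + 7x − 4.

R(x) = −x² + 7x − 4, so D(x) is not a factor of P(x). no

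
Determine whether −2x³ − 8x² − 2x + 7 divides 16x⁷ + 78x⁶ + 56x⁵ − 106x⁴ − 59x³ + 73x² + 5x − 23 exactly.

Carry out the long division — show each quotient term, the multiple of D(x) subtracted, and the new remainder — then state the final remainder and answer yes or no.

R(x) = −7x² − x − 2, so D(x) is not a factor of P(x). no

Step 1: lead(16x⁷ + 78x⁶ + 56x⁵ − 106x⁴ − 59x³ + 73x² + 5x − 23) ÷ lead(D) = 16x⁷ ÷ −2x³ = −8x⁴. Subtract (−8x⁴)·D = 16x⁷ + 64x⁶ + 16x⁵ − 56x⁴. Remainder: 14x⁶ + 40x⁵ − 50x⁴ − 59x³ + 73x² + 5x − 23.
Step 2: lead(14x⁶ + 40x⁵ − 50x⁴ − 59x³ + 73x² + 5x − 23) ÷ lead(D) = 14x⁶ ÷ −2x³ = −7x³. Subtract (−7x³)·D = 14x⁶ + 56x⁵ + 14x⁴ − 49x³. Remainder: −16x⁵ − 64x⁴ − 10x³ + 73x² + 5x − 23.
Step 3: lead(−16x⁵ − 64x⁴ − 10x³ + 73x² + 5x − 23) ÷ lead(D) = −16x⁵ ÷ −2x³ = 8x². Subtract (8x²)·D = −16x⁵ − 64x⁴ − 16x³ + 56x². Remainder: 6x³ + 17x² + 5x − 23.
Step 4: lead(6x³ + 17x² + 5x − 23) ÷ lead(D) = 6x³ ÷ −2x³ = −3. Subtract (−3)·D = 6x³ + 24x² + 6x − 21. Remainder: −7x² − x − 2.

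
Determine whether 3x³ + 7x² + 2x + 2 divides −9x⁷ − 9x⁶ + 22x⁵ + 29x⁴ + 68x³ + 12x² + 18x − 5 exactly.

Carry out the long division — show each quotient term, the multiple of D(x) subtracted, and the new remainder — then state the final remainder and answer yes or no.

Step 1: lead(−9x⁷ − 9x⁶ + 22x⁵ + 29x⁴ + 68x³ + 12x² + 18x − 5) ÷ lead(D) = −9x⁷ ÷ 3x³ = −3x⁴. Subtract (−3x⁴)·D = −9x⁷ − 21x⁶ − 6x⁵ − 6x⁴. Remainder: 12x⁶ + 28x⁵ + 35x⁴ + 68x³ + 12x² + 18x − 5.
Step 2: lead(12x⁶ + 28x⁵ + 35x⁴ + 68x³ + 12x² + 18x − 5) ÷ lead(D) = 12x⁶ ÷ 3x³ = 4x³. Subtract (4x³)·D = 12x⁶ + 28x⁵ + 8x⁴ + 8x³. Remainder: 27x⁴ + 60x³ + 12x² + 18x − 5.
Step 3: lead(27x⁴ + 60x³ + 12x² + 18x − 5) ÷ lead(D) = 27x⁴ ÷ 3x³ = 9x. Subtract (9x)·D = 27x⁴ + 63x³ + 18x² + 18x. Remainder: −3x³ − 6x² − 5.
Step 4: lead(−3x³ − 6x² − 5) ÷ lead(D) = −3x³ ÷ 3x³ = −1. Subtract (−1)·D = −3x³ − 7x² − 2x − 2. Remainder: x² + 2x − 3.

R(x) = x² + 2x − 3, so D(x) is not a factor of P(x). no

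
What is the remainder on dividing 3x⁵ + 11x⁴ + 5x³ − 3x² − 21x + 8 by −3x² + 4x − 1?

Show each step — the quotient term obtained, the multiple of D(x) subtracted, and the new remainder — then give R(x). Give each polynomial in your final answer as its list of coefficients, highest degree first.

R = [3, 0]

Step 1: lead(3x⁵ + 11x⁴ + 5x³ − 3x² − 21x + 8) ÷ lead(D) = 3x⁵ ÷ −3x² = −x³. Subtract (−x³)·D = 3x⁵ − 4x⁴ + x³. Remainder: 15x⁴ + 4x³ − 3x² − 21x + 8.
Step 2: lead(15x⁴ + 4x³ − 3x² − 21x + 8) ÷ lead(D) = 15x⁴ ÷ −3x² = −5x². Subtract (−5x²)·D = 15x⁴ − 20x³ + 5x². Remainder: 24x³ − 8x² − 21x + 8.
Step 3: lead(24x³ − 8x² − 21x + 8) ÷ lead(D) = 24x³ ÷ −3x² = −8x. Subtract (−8x)·D = 24x³ − 32x² + 8x. Remainder: 24x² − 29x + 8.
Step 4: lead(24x² − 29x + 8) ÷ lead(D) = 24x² ÷ −3x² = −8. Subtract (−8)·D = 24x² − 32x + 8. Remainder: 3x.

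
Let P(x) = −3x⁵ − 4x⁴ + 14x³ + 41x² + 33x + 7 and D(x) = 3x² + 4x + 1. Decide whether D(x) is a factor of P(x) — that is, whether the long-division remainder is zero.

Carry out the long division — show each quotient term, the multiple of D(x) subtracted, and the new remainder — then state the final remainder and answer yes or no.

Step 1: lead(−3x⁵ − 4x⁴ + 14x³ + 41x² + 33x + 7) ÷ lead(D) = −3x⁵ ÷ 3x² = −x³. Subtract (−x³)·D = −3x⁵ − 4x⁴ − x³. Remainder: 15x³ + 41x² + 33x + 7.
Step 2: lead(15x³ + 41x² + 33x + 7) ÷ lead(D) = 15x³ ÷ 3x² = 5x. Subtract (5x)·D = 15x³ + 20x² + 5x. Remainder: 21x² + 28x + 7.
Step 3: lead(21x² + 28x + 7) ÷ lead(D) = 21x² ÷ 3x² = 7. Subtract (7)·D = 21x² + 28x + 7. Remainder: 0.

R(x) = 0, so D(x) is a factor of P(x). yes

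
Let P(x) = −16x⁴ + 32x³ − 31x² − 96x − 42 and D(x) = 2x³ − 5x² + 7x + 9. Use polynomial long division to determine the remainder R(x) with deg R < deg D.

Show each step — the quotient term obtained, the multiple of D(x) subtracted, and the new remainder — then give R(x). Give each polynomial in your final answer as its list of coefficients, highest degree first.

R = [5, 4, -6]

Step 1: lead(−16x⁴ + 32x³ − 31x² − 96x − 42) ÷ lead(D) = −16x⁴ ÷ 2x³ = −8x. Subtract (−8x)·D = −16x⁴ + 40x³ − 56x² − 72x. Remainder: −8x³ + 25x² − 24x − 42.
Step 2: lead(−8x³ + 25x² − 24x − 42) ÷ lead(D) = −8x³ ÷ 2x³ = −4. Subtract (−4)·D = −8x³ + 20x² − 28x − 36. Remainder: 5x² + 4x − 6.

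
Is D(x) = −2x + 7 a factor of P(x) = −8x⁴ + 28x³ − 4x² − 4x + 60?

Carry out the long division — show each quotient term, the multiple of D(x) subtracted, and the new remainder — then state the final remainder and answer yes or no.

R(x) = −3, so D(x) is not a factor of P(x). no

Step 1: lead(−8x⁴ + 28x³ − 4x² − 4x + 60) ÷ lead(D) = −8x⁴ ÷ −2x = 4x³. Subtract (4x³)·D = −8x⁴ + 28x³. Remainder: −4x² − 4x + 60.
Step 2: lead(−4x² − 4x + 60) ÷ lead(D) = −4x² ÷ −2x = 2x. Subtract (2x)·D = −4x² + 14x. Remainder: −18x + 60.
Step 3: lead(−18x + 60) ÷ lead(D) = −18x ÷ −2x = 9. Subtract (9)·D = −18x + 63. Remainder: −3.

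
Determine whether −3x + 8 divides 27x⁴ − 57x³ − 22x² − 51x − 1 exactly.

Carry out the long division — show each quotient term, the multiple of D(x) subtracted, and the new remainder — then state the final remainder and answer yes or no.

R(x) = −9, so D(x) is not a factor of P(x). no

Step 1: lead(27x⁴ − 57x³ − 22x² − 51x − 1) ÷ lead(D) = 27x⁴ ÷ −3x = −9x³. Subtract (−9x³)·D = 27x⁴ − 72x³. Remainder: 15x³ − 22x² − 51x − 1.
Step 2: lead(15x³ − 22x² − 51x − 1) ÷ lead(D) = 15x³ ÷ −3x = −5x². Subtract (−5x²)·D = 15x³ − 40x². Remainder: 18x² − 51x − 1.
Step 3: lead(18x² − 51x − 1) ÷ lead(D) = 18x² ÷ −3x = −6x. Subtract (−6x)·D = 18x² − 48x. Remainder: −3x − 1.
Step 4: lead(−3x − 1) ÷ lead(D) = −3x ÷ −3x = 1. Subtract (1)·D = −3x + 8. Remainder: −9.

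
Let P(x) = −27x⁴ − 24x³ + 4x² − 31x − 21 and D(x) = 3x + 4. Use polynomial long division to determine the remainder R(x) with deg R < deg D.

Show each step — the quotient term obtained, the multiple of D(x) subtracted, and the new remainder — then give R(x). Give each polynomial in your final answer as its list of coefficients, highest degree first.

Step 1: lead(−27x⁴ − 24x³ + 4x² − 31x − 21) ÷ lead(D) = −27x⁴ ÷ 3x = −9x³. Subtract (−9x³)·D = −27x⁴ − 36x³. Remainder: 12x³ + 4x² − 31x − 21.
Step 2: lead(12x³ + 4x² − 31x − 21) ÷ lead(D) = 12x³ ÷ 3x = 4x². Subtract (4x²)·D = 12x³ + 16x². Remainder: −12x² − 31x − 21.
Step 3: lead(−12x² − 31x − 21) ÷ lead(D) = −12x² ÷ 3x = −4x. Subtract (−4x)·D = −12x² − 16x. Remainder: −15x − 21.
Step 4: lead(−15x − 21) ÷ lead(D) = −15x ÷ 3x = −5. Subtract (−5)·D = −15x − 20. Remainder: −1.

R = [-1]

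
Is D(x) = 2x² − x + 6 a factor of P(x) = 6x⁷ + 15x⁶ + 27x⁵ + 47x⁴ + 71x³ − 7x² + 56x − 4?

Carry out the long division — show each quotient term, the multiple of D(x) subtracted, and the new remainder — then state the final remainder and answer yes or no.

R(x) = 8, so D(x) is not a factor of P(x). no

Step 1: lead(6x⁷ + 15x⁶ + 27x⁵ + 47x⁴ + 71x³ − 7x² + 56x − 4) ÷ lead(D) = 6x⁷ ÷ 2x² = 3x⁵. Subtract (3x⁵)·D = 6x⁷ − 3x⁶ + 18x⁵. Remainder: 18x⁶ + 9x⁵ + 47x⁴ + 71x³ − 7x² + 56x − 4.
Step 2: lead(18x⁶ + 9x⁵ + 47x⁴ + 71x³ − 7x² + 56x − 4) ÷ lead(D) = 18x⁶ ÷ 2x² = 9x⁴. Subtract (9x⁴)·D = 18x⁶ − 9x⁵ + 54x⁴. Remainder: 18x⁵ − 7x⁴ + 71x³ − 7x² + 56x − 4.
Step 3: lead(18x⁵ − 7x⁴ + 71x³ − 7x² + 56x − 4) ÷ lead(D) = 18x⁵ ÷ 2x² = 9x³. Subtract (9x³)·D = 18x⁵ − 9x⁴ + 54x³. Remainder: 2x⁴ + 17x³ − 7x² + 56x − 4.
Step 4: lead(2x⁴ + 17x³ − 7x² + 56x − 4) ÷ lead(D) = 2x⁴ ÷ 2x² = x². Subtract (x²)·D = 2x⁴ − x³ + 6x². Remainder: 18x³ − 13x² + 56x − 4.
Step 5: lead(18x³ − 13x² + 56x − 4) ÷ lead(D) = 18x³ ÷ 2x² = 9x. Subtract (9x)·D = 18x³ − 9x² + 54x. Remainder: −4x² + 2x − 4.
Step 6: lead(−4x² + 2x − 4) ÷ lead(D) = −4x² ÷ 2x² = −2. Subtract (−2)·D = −4x² + 2x − 12. Remainder: 8.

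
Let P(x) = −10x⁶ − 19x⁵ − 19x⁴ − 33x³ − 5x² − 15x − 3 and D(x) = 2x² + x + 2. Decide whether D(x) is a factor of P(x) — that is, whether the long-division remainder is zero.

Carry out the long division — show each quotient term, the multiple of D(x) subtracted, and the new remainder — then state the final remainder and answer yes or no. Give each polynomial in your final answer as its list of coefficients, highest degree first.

Step 1: lead(−10x⁶ − 19x⁵ − 19x⁴ − 33x³ − 5x² − 15x − 3) ÷ lead(D) = −10x⁶ ÷ 2x² = −5x⁴. Subtract (−5x⁴)·D = −10x⁶ − 5x⁵ − 10x⁴. Remainder: −14x⁵ − 9x⁴ − 33x³ − 5x² − 15x − 3.
Step 2: lead(−14x⁵ − 9x⁴ − 33x³ − 5x² − 15x − 3) ÷ lead(D) = −14x⁵ ÷ 2x² = −7x³. Subtract (−7x³)·D = −14x⁵ − 7x⁴ − 14x³. Remainder: −2x⁴ − 19x³ − 5x² − 15x − 3.
Step 3: lead(−2x⁴ − 19x³ − 5x² − 15x − 3) ÷ lead(D) = −2x⁴ ÷ 2x² = −x². Subtract (−x²)·D = −2x⁴ − x³ − 2x². Remainder: −18x³ − 3x² − 15x − 3.
Step 4: lead(−18x³ − 3x² − 15x − 3) ÷ lead(D) = −18x³ ÷ 2x² = −9x. Subtract (−9x)·D = −18x³ − 9x² − 18x. Remainder: 6x² + 3x − 3.
Step 5: lead(6x² + 3x − 3) ÷ lead(D) = 6x² ÷ 2x² = 3. Subtract (3)·D = 6x² + 3x + 6. Remainder: −9.

R = [-9], so D(x) is not a factor of P(x). no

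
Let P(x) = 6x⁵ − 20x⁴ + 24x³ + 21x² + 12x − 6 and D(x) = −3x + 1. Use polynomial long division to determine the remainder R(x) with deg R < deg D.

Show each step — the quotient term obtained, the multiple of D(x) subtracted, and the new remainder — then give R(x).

Step 1: lead(6x⁵ − 20x⁴ + 24x³ + 21x² + 12x − 6) ÷ lead(D) = 6x⁵ ÷ −3x = −2x⁴. Subtract (−2x⁴)·D = 6x⁵ − 2x⁴. Remainder: −18x⁴ + 24x³ + 21x² + 12x − 6.
Step 2: lead(−18x⁴ + 24x³ + 21x² + 12x − 6) ÷ lead(D) = −18x⁴ ÷ −3x = 6x³. Subtract (6x³)·D = −18x⁴ + 6x³. Remainder: 18x³ + 21x² + 12x − 6.
Step 3: lead(18x³ + 21x² + 12x − 6) ÷ lead(D) = 18x³ ÷ −3x = −6x². Subtract (−6x²)·D = 18x³ − 6x². Remainder: 27x² + 12x − 6.
Step 4: lead(27x² + 12x − 6) ÷ lead(D) = 27x² ÷ −3x = −9x. Subtract (−9x)·D = 27x² − 9x. Remainder: 21x − 6.
Step 5: lead(21x − 6) ÷ lead(D) = 21x ÷ −3x = −7. Subtract (−7)·D = 21x − 7. Remainder: 1.

R(x) = 1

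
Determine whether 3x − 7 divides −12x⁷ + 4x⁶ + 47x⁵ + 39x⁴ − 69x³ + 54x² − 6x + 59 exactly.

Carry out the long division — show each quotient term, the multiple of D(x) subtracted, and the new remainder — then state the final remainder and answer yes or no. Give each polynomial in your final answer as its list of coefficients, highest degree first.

Step 1: lead(−12x⁷ + 4x⁶ + 47x⁵ + 39x⁴ − 69x³ + 54x² − 6x + 59) ÷ lead(D) = −12x⁷ ÷ 3x = −4x⁶. Subtract (−4x⁶)·D = −12x⁷ + 28x⁶. Remainder: −24x⁶ + 47x⁵ + 39x⁴ − 69x³ + 54x² − 6x + 59.
Step 2: lead(−24x⁶ + 47x⁵ + 39x⁴ − 69x³ + 54x² − 6x + 59) ÷ lead(D) = −24x⁶ ÷ 3x = −8x⁵. Subtract (−8x⁵)·D = −24x⁶ + 56x⁵. Remainder: −9x⁵ + 39x⁴ − 69x³ + 54x² − 6x + 59.
Step 3: lead(−9x⁵ + 39x⁴ − 69x³ + 54x² − 6x + 59) ÷ lead(D) = −9x⁵ ÷ 3x = −3x⁴. Subtract (−3x⁴)·D = −9x⁵ + 21x⁴. Remainder: 18x⁴ − 69x³ + 54x² − 6x + 59.
Step 4: lead(18x⁴ − 69x³ + 54x² − 6x + 59) ÷ lead(D) = 18x⁴ ÷ 3x = 6x³. Subtract (6x³)·D = 18x⁴ − 42x³. Remainder: −27x³ + 54x² − 6x + 59.
Step 5: lead(−27x³ + 54x² − 6x + 59) ÷ lead(D) = −27x³ ÷ 3x = −9x². Subtract (−9x²)·D = −27x³ + 63x². Remainder: −9x² − 6x + 59.
Step 6: lead(−9x² − 6x + 59) ÷ lead(D) = −9x² ÷ 3x = −3x. Subtract (−3x)·D = −9x² + 21x. Remainder: −27x + 59.
Step 7: lead(−27x + 59) ÷ lead(D) = −27x ÷ 3x = −9. Subtract (−9)·D = −27x + 63. Remainder: −4.

R = [-4], so D(x) is not a factor of P(x). no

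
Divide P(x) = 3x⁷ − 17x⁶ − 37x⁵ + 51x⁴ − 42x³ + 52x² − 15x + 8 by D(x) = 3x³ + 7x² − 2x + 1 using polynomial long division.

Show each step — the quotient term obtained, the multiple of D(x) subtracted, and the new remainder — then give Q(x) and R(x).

Q(x) = x⁴ − 8x³ + 7x² − 5x + 5; R(x) = 3

Step 1: lead(3x⁷ − 17x⁶ − 37x⁵ + 51x⁴ − 42x³ + 52x² − 15x + 8) ÷ lead(D) = 3x⁷ ÷ 3x³ = x⁴. Subtract (x⁴)·D = 3x⁷ + 7x⁶ − 2x⁵ + x⁴. Remainder: −24x⁶ − 35x⁵ + 50x⁴ − 42x³ + 52x² − 15x + 8.
Step 2: lead(−24x⁶ − 35x⁵ + 50x⁴ − 42x³ + 52x² − 15x + 8) ÷ lead(D) = −24x⁶ ÷ 3x³ = −8x³. Subtract (−8x³)·D = −24x⁶ − 56x⁵ + 16x⁴ − 8x³. Remainder: 21x⁵ + 34x⁴ − 34x³ + 52x² − 15x + 8.
Step 3: lead(21x⁵ + 34x⁴ − 34x³ + 52x² − 15x + 8) ÷ lead(D) = 21x⁵ ÷ 3x³ = 7x². Subtract (7x²)·D = 21x⁵ + 49x⁴ − 14x³ + 7x². Remainder: −15x⁴ − 20x³ + 45x² − 15x + 8.
Step 4: lead(−15x⁴ − 20x³ + 45x² − 15x + 8) ÷ lead(D) = −15x⁴ ÷ 3x³ = −5x. Subtract (−5x)·D = −15x⁴ − 35x³ + 10x² − 5x. Remainder: 15x³ + 35x² − 10x + 8.
Step 5: lead(15x³ + 35x² − 10x + 8) ÷ lead(D) = 15x³ ÷ 3x³ = 5. Subtract (5)·D = 15x³ + 35x² − 10x + 5. Remainder: 3.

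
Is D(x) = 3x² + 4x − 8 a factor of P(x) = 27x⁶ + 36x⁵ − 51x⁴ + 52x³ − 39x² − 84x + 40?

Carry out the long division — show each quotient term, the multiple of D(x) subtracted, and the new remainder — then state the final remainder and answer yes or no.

Step 1: lead(27x⁶ + 36x⁵ − 51x⁴ + 52x³ − 39x² − 84x + 40) ÷ lead(D) = 27x⁶ ÷ 3x² = 9x⁴. Subtract (9x⁴)·D = 27x⁶ + 36x⁵ − 72x⁴. Remainder: 21x⁴ + 52x³ − 39x² − 84x + 40.
Step 2: lead(21x⁴ + 52x³ − 39x² − 84x + 40) ÷ lead(D) = 21x⁴ ÷ 3x² = 7x². Subtract (7x²)·D = 21x⁴ + 28x³ − 56x². Remainder: 24x³ + 17x² − 84x + 40.
Step 3: lead(24x³ + 17x² − 84x + 40) ÷ lead(D) = 24x³ ÷ 3x² = 8x. Subtract (8x)·D = 24x³ + 32x² − 64x. Remainder: −15x² − 20x + 40.
Step 4: lead(−15x² − 20x + 40) ÷ lead(D) = −15x² ÷ 3x² = −5. Subtract (−5)·D = −15x² − 20x + 40. Remainder: 0.

R(x) = 0, so D(x) is a factor of P(x). yes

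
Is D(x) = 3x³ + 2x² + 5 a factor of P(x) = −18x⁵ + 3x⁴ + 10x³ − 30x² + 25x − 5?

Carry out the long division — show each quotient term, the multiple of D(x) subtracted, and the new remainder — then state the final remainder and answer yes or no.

R(x) = −5, so D(x) is not a factor of P(x). no

Step 1: lead(−18x⁵ + 3x⁴ + 10x³ − 30x² + 25x − 5) ÷ lead(D) = −18x⁵ ÷ 3x³ = −6x². Subtract (−6x²)·D = −18x⁵ − 12x⁴ − 30x². Remainder: 15x⁴ + 10x³ + 25x − 5.
Step 2: lead(15x⁴ + 10x³ + 25x − 5) ÷ lead(D) = 15x⁴ ÷ 3x³ = 5x. Subtract (5x)·D = 15x⁴ + 10x³ + 25x. Remainder: −5.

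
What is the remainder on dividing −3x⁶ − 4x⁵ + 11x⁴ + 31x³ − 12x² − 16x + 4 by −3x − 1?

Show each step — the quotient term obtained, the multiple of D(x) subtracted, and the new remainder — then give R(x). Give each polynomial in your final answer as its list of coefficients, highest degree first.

Step 1: lead(−3x⁶ − 4x⁵ + 11x⁴ + 31x³ − 12x² − 16x + 4) ÷ lead(D) = −3x⁶ ÷ −3x = x⁵. Subtract (x⁵)·D = −3x⁶ − x⁵. Remainder: −3x⁵ + 11x⁴ + 31x³ − 12x² − 16x + 4.
Step 2: lead(−3x⁵ + 11x⁴ + 31x³ − 12x² − 16x + 4) ÷ lead(D) = −3x⁵ ÷ −3x = x⁴. Subtract (x⁴)·D = −3x⁵ − x⁴. Remainder: 12x⁴ + 31x³ − 12x² − 16x + 4.
Step 3: lead(12x⁴ + 31x³ − 12x² − 16x + 4) ÷ lead(D) = 12x⁴ ÷ −3x = −4x³. Subtract (−4x³)·D = 12x⁴ + 4x³. Remainder: 27x³ − 12x² − 16x + 4.
Step 4: lead(27x³ − 12x² − 16x + 4) ÷ lead(D) = 27x³ ÷ −3x = −9x². Subtract (−9x²)·D = 27x³ + 9x². Remainder: −21x² − 16x + 4.
Step 5: lead(−21x² − 16x + 4) ÷ lead(D) = −21x² ÷ −3x = 7x. Subtract (7x)·D = −21x² − 7x. Remainder: −9x + 4.
Step 6: lead(−9x + 4) ÷ lead(D) = −9x ÷ −3x = 3. Subtract (3)·D = −9x − 3. Remainder: 7.

R = [7]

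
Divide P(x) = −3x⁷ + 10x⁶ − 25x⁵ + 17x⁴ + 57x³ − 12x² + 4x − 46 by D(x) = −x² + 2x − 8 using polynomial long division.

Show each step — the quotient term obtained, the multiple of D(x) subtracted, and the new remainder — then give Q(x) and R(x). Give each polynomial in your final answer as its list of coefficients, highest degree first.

Q = [3, -4, -7, 1, 1, 6]; R = [2]

Step 1: lead(−3x⁷ + 10x⁶ − 25x⁵ + 17x⁴ + 57x³ − 12x² + 4x − 46) ÷ lead(D) = −3x⁷ ÷ −x² = 3x⁵. Subtract (3x⁵)·D = −3x⁷ + 6x⁶ − 24x⁵. Remainder: 4x⁶ − x⁵ + 17x⁴ + 57x³ − 12x² + 4x − 46.
Step 2: lead(4x⁶ − x⁵ + 17x⁴ + 57x³ − 12x² + 4x − 46) ÷ lead(D) = 4x⁶ ÷ −x² = −4x⁴. Subtract (−4x⁴)·D = 4x⁶ − 8x⁵ + 32x⁴. Remainder: 7x⁵ − 15x⁴ + 57x³ − 12x² + 4x − 46.
Step 3: lead(7x⁵ − 15x⁴ + 57x³ − 12x² + 4x − 46) ÷ lead(D) = 7x⁵ ÷ −x² = −7x³. Subtract (−7x³)·D = 7x⁵ − 14x⁴ + 56x³. Remainder: −x⁴ + x³ − 12x² + 4x − 46.
Step 4: lead(−x⁴ + x³ − 12x² + 4x − 46) ÷ lead(D) = −x⁴ ÷ −x² = x². Subtract (x²)·D = −x⁴ + 2x³ − 8x². Remainder: −x³ − 4x² + 4x − 46.
Step 5: lead(−x³ − 4x² + 4x − 46) ÷ lead(D) = −x³ ÷ −x² = x. Subtract (x)·D = −x³ + 2x² − 8x. Remainder: −6x² + 12x − 46.
Step 6: lead(−6x² + 12x − 46) ÷ lead(D) = −6x² ÷ −x² = 6. Subtract (6)·D = −6x² + 12x − 48. Remainder: 2.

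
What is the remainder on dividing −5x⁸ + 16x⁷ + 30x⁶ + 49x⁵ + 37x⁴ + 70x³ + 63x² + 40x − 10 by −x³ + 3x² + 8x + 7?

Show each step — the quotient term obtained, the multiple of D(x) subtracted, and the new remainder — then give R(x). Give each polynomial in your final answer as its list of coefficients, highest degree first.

R = [4, -7, 4]

Step 1: lead(−5x⁸ + 16x⁷ + 30x⁶ + 49x⁵ + 37x⁴ + 70x³ + 63x² + 40x − 10) ÷ lead(D) = −5x⁸ ÷ −x³ = 5x⁵. Subtract (5x⁵)·D = −5x⁸ + 15x⁷ + 40x⁶ + 35x⁵. Remainder: x⁷ − 10x⁶ + 14x⁵ + 37x⁴ + 70x³ + 63x² + 40x − 10.
Step 2: lead(x⁷ − 10x⁶ + 14x⁵ + 37x⁴ + 70x³ + 63x² + 40x − 10) ÷ lead(D) = x⁷ ÷ −x³ = −x⁴. Subtract (−x⁴)·D = x⁷ − 3x⁶ − 8x⁵ − 7x⁴. Remainder: −7x⁶ + 22x⁵ + 44x⁴ + 70x³ + 63x² + 40x − 10.
Step 3: lead(−7x⁶ + 22x⁵ + 44x⁴ + 70x³ + 63x² + 40x − 10) ÷ lead(D) = −7x⁶ ÷ −x³ = 7x³. Subtract (7x³)·D = −7x⁶ + 21x⁵ + 56x⁴ + 49x³. Remainder: x⁵ − 12x⁴ + 21x³ + 63x² + 40x − 10.
Step 4: lead(x⁵ − 12x⁴ + 21x³ + 63x² + 40x − 10) ÷ lead(D) = x⁵ ÷ −x³ = −x². Subtract (−x²)·D = x⁵ − 3x⁴ − 8x³ − 7x². Remainder: −9x⁴ + 29x³ + 70x² + 40x − 10.
Step 5: lead(−9x⁴ + 29x³ + 70x² + 40x − 10) ÷ lead(D) = −9x⁴ ÷ −x³ = 9x. Subtract (9x)·D = −9x⁴ + 27x³ + 72x² + 63x. Remainder: 2x³ − 2x² − 23x − 10.
Step 6: lead(2x³ − 2x² − 23x − 10) ÷ lead(D) = 2x³ ÷ −x³ = −2. Subtract (−2)·D = 2x³ − 6x² − 16x − 14. Remainder: 4x² − 7x + 4.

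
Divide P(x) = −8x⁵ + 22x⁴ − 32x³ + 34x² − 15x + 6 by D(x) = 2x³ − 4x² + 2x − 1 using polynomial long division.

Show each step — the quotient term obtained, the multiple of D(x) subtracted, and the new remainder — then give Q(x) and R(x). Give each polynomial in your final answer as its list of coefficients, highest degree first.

Q = [-4, 3, -6]; R = [0]

Step 1: lead(−8x⁵ + 22x⁴ − 32x³ + 34x² − 15x + 6) ÷ lead(D) = −8x⁵ ÷ 2x³ = −4x². Subtract (−4x²)·D = −8x⁵ + 16x⁴ − 8x³ + 4x². Remainder: 6x⁴ − 24x³ + 30x² − 15x + 6.
Step 2: lead(6x⁴ − 24x³ + 30x² − 15x + 6) ÷ lead(D) = 6x⁴ ÷ 2x³ = 3x. Subtract (3x)·D = 6x⁴ − 12x³ + 6x² − 3x. Remainder: −12x³ + 24x² − 12x + 6.
Step 3: lead(−12x³ + 24x² − 12x + 6) ÷ lead(D) = −12x³ ÷ 2x³ = −6. Subtract (−6)·D = −12x³ + 24x² − 12x + 6. Remainder: 0.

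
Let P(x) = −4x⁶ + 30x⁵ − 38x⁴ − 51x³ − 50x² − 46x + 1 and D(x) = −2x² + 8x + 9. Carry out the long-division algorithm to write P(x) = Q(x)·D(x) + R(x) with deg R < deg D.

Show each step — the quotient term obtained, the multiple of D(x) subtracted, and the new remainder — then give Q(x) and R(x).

Q(x) = 2x⁴ − 7x³ − 6x + 1; R(x) = −8

Step 1: lead(−4x⁶ + 30x⁵ − 38x⁴ − 51x³ − 50x² − 46x + 1) ÷ lead(D) = −4x⁶ ÷ −2x² = 2x⁴. Subtract (2x⁴)·D = −4x⁶ + 16x⁵ + 18x⁴. Remainder: 14x⁵ − 56x⁴ − 51x³ − 50x² − 46x + 1.
Step 2: lead(14x⁵ − 56x⁴ − 51x³ − 50x² − 46x + 1) ÷ lead(D) = 14x⁵ ÷ −2x² = −7x³. Subtract (−7x³)·D = 14x⁵ − 56x⁴ − 63x³. Remainder: 12x³ − 50x² − 46x + 1.
Step 3: lead(12x³ − 50x² − 46x + 1) ÷ lead(D) = 12x³ ÷ −2x² = −6x. Subtract (−6x)·D = 12x³ − 48x² − 54x. Remainder: −2x² + 8x + 1.
Step 4: lead(−2x² + 8x + 1) ÷ lead(D) = −2x² ÷ −2x² = 1. Subtract (1)·D = −2x² + 8x + 9. Remainder: −8.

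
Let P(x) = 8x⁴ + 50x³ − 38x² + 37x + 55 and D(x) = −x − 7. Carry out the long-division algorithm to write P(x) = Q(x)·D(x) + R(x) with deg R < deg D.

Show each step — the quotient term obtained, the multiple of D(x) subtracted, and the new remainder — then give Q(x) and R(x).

Step 1: lead(8x⁴ + 50x³ − 38x² + 37x + 55) ÷ lead(D) = 8x⁴ ÷ −x = −8x³. Subtract (−8x³)·D = 8x⁴ + 56x³. Remainder: −6x³ − 38x² + 37x + 55.
Step 2: lead(−6x³ − 38x² + 37x + 55) ÷ lead(D) = −6x³ ÷ −x = 6x². Subtract (6x²)·D = −6x³ − 42x². Remainder: 4x² + 37x + 55.
Step 3: lead(4x² + 37x + 55) ÷ lead(D) = 4x² ÷ −x = −4x. Subtract (−4x)·D = 4x² + 28x. Remainder: 9x + 55.
Step 4: lead(9x + 55) ÷ lead(D) = 9x ÷ −x = −9. Subtract (−9)·D = 9x + 63. Remainder: −8.

Q(x) = −8x³ + 6x² − 4x − 9; R(x) = −8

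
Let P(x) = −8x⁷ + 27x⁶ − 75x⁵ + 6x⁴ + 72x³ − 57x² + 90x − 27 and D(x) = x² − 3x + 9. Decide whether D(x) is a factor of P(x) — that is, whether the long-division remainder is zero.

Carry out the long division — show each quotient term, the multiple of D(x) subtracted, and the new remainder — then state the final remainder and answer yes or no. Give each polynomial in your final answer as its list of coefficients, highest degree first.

Step 1: lead(−8x⁷ + 27x⁶ − 75x⁵ + 6x⁴ + 72x³ − 57x² + 90x − 27) ÷ lead(D) = −8x⁷ ÷ x² = −8x⁵. Subtract (−8x⁵)·D = −8x⁷ + 24x⁶ − 72x⁵. Remainder: 3x⁶ − 3x⁵ + 6x⁴ + 72x³ − 57x² + 90x − 27.
Step 2: lead(3x⁶ − 3x⁵ + 6x⁴ + 72x³ − 57x² + 90x − 27) ÷ lead(D) = 3x⁶ ÷ x² = 3x⁴. Subtract (3x⁴)·D = 3x⁶ − 9x⁵ + 27x⁴. Remainder: 6x⁵ − 21x⁴ + 72x³ − 57x² + 90x − 27.
Step 3: lead(6x⁵ − 21x⁴ + 72x³ − 57x² + 90x − 27) ÷ lead(D) = 6x⁵ ÷ x² = 6x³. Subtract (6x³)·D = 6x⁵ − 18x⁴ + 54x³. Remainder: −3x⁴ + 18x³ − 57x² + 90x − 27.
Step 4: lead(−3x⁴ + 18x³ − 57x² + 90x − 27) ÷ lead(D) = −3x⁴ ÷ x² = −3x². Subtract (−3x²)·D = −3x⁴ + 9x³ − 27x². Remainder: 9x³ − 30x² + 90x − 27.
Step 5: lead(9x³ − 30x² + 90x − 27) ÷ lead(D) = 9x³ ÷ x² = 9x. Subtract (9x)·D = 9x³ − 27x² + 81x. Remainder: −3x² + 9x − 27.
Step 6: lead(−3x² + 9x − 27) ÷ lead(D) = −3x² ÷ x² = −3. Subtract (−3)·D = −3x² + 9x − 27. Remainder: 0.

R = [0], so D(x) is a factor of P(x). yes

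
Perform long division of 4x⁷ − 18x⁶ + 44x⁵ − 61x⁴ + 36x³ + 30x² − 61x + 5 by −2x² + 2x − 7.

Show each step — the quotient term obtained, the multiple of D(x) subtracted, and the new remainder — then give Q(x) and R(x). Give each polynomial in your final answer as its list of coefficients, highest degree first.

Step 1: lead(4x⁷ − 18x⁶ + 44x⁵ − 61x⁴ + 36x³ + 30x² − 61x + 5) ÷ lead(D) = 4x⁷ ÷ −2x² = −2x⁵. Subtract (−2x⁵)·D = 4x⁷ − 4x⁶ + 14x⁵. Remainder: −14x⁶ + 30x⁵ − 61x⁴ + 36x³ + 30x² − 61x + 5.
Step 2: lead(−14x⁶ + 30x⁵ − 61x⁴ + 36x³ + 30x² − 61x + 5) ÷ lead(D) = −14x⁶ ÷ −2x² = 7x⁴. Subtract (7x⁴)·D = −14x⁶ + 14x⁵ − 49x⁴. Remainder: 16x⁵ − 12x⁴ + 36x³ + 30x² − 61x + 5.
Step 3: lead(16x⁵ − 12x⁴ + 36x³ + 30x² − 61x + 5) ÷ lead(D) = 16x⁵ ÷ −2x² = −8x³. Subtract (−8x³)·D = 16x⁵ − 16x⁴ + 56x³. Remainder: 4x⁴ − 20x³ + 30x² − 61x + 5.
Step 4: lead(4x⁴ − 20x³ + 30x² − 61x + 5) ÷ lead(D) = 4x⁴ ÷ −2x² = −2x². Subtract (−2x²)·D = 4x⁴ − 4x³ + 14x². Remainder: −16x³ + 16x² − 61x + 5.
Step 5: lead(−16x³ + 16x² − 61x + 5) ÷ lead(D) = −16x³ ÷ −2x² = 8x. Subtract (8x)·D = −16x³ + 16x² − 56x. Remainder: −5x + 5.

Q = [-2, 7, -8, -2, 8, 0]; R = [-5, 5]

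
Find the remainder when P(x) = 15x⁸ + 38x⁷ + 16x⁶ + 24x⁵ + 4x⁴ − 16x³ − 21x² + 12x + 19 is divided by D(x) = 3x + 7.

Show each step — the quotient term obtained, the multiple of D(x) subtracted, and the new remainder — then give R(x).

Step 1: lead(15x⁸ + 38x⁷ + 16x⁶ + 24x⁵ + 4x⁴ − 16x³ − 21x² + 12x + 19) ÷ lead(D) = 15x⁸ ÷ 3x = 5x⁷. Subtract (5x⁷)·D = 15x⁸ + 35x⁷. Remainder: 3x⁷ + 16x⁶ + 24x⁵ + 4x⁴ − 16x³ − 21x² + 12x + 19.
Step 2: lead(3x⁷ + 16x⁶ + 24x⁵ + 4x⁴ − 16x³ − 21x² + 12x + 19) ÷ lead(D) = 3x⁷ ÷ 3x = x⁶. Subtract (x⁶)·D = 3x⁷ + 7x⁶. Remainder: 9x⁶ + 24x⁵ + 4x⁴ − 16x³ − 21x² + 12x + 19.
Step 3: lead(9x⁶ + 24x⁵ + 4x⁴ − 16x³ − 21x² + 12x + 19) ÷ lead(D) = 9x⁶ ÷ 3x = 3x⁵. Subtract (3x⁵)·D = 9x⁶ + 21x⁵. Remainder: 3x⁵ + 4x⁴ − 16x³ − 21x² + 12x + 19.
Step 4: lead(3x⁵ + 4x⁴ − 16x³ − 21x² + 12x + 19) ÷ lead(D) = 3x⁵ ÷ 3x = x⁴. Subtract (x⁴)·D = 3x⁵ + 7x⁴. Remainder: −3x⁴ − 16x³ − 21x² + 12x + 19.
Step 5: lead(−3x⁴ − 16x³ − 21x² + 12x + 19) ÷ lead(D) = −3x⁴ ÷ 3x = −x³. Subtract (−x³)·D = −3x⁴ − 7x³. Remainder: −9x³ − 21x² + 12x + 19.
Step 6: lead(−9x³ − 21x² + 12x + 19) ÷ lead(D) = −9x³ ÷ 3x = −3x². Subtract (−3x²)·D = −9x³ − 21x². Remainder: 12x + 19.
Step 7: lead(12x + 19) ÷ lead(D) = 12x ÷ 3x = 4. Subtract (4)·D = 12x + 28. Remainder: −9.

R(x) = −9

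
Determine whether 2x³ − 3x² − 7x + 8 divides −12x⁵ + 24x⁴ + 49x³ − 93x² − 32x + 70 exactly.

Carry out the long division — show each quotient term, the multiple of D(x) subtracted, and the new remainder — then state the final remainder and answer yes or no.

Step 1: lead(−12x⁵ + 24x⁴ + 49x³ − 93x² − 32x + 70) ÷ lead(D) = −12x⁵ ÷ 2x³ = −6x². Subtract (−6x²)·D = −12x⁵ + 18x⁴ + 42x³ − 48x². Remainder: 6x⁴ + 7x³ − 45x² − 32x + 70.
Step 2: lead(6x⁴ + 7x³ − 45x² − 32x + 70) ÷ lead(D) = 6x⁴ ÷ 2x³ = 3x. Subtract (3x)·D = 6x⁴ − 9x³ − 21x² + 24x. Remainder: 16x³ − 24x² − 56x + 70.
Step 3: lead(16x³ − 24x² − 56x + 70) ÷ lead(D) = 16x³ ÷ 2x³ = 8. Subtract (8)·D = 16x³ − 24x² − 56x + 64. Remainder: 6.

R(x) = 6, so D(x) is not a factor of P(x). no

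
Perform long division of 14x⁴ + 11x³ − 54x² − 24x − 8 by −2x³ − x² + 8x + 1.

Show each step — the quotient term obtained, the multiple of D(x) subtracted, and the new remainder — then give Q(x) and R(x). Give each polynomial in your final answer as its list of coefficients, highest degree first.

Step 1: lead(14x⁴ + 11x³ − 54x² − 24x − 8) ÷ lead(D) = 14x⁴ ÷ −2x³ = −7x. Subtract (−7x)·D = 14x⁴ + 7x³ − 56x² − 7x. Remainder: 4x³ + 2x² − 17x − 8.
Step 2: lead(4x³ + 2x² − 17x − 8) ÷ lead(D) = 4x³ ÷ −2x³ = −2. Subtract (−2)·D = 4x³ + 2x² − 16x − 2. Remainder: −x − 6.

Q = [-7, -2]; R = [-1, -6]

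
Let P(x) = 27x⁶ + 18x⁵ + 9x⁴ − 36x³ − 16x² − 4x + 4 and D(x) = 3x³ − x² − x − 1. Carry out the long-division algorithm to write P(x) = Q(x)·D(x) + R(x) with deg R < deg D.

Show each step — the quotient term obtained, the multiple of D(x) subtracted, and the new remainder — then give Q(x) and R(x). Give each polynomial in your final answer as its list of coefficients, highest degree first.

Step 1: lead(27x⁶ + 18x⁵ + 9x⁴ − 36x³ − 16x² − 4x + 4) ÷ lead(D) = 27x⁶ ÷ 3x³ = 9x³. Subtract (9x³)·D = 27x⁶ − 9x⁵ − 9x⁴ − 9x³. Remainder: 27x⁵ + 18x⁴ − 27x³ − 16x² − 4x + 4.
Step 2: lead(27x⁵ + 18x⁴ − 27x³ − 16x² − 4x + 4) ÷ lead(D) = 27x⁵ ÷ 3x³ = 9x². Subtract (9x²)·D = 27x⁵ − 9x⁴ − 9x³ − 9x². Remainder: 27x⁴ − 18x³ − 7x² − 4x + 4.
Step 3: lead(27x⁴ − 18x³ − 7x² − 4x + 4) ÷ lead(D) = 27x⁴ ÷ 3x³ = 9x. Subtract (9x)·D = 27x⁴ − 9x³ − 9x² − 9x. Remainder: −9x³ + 2x² + 5x + 4.
Step 4: lead(−9x³ + 2x² + 5x + 4) ÷ lead(D) = −9x³ ÷ 3x³ = −3. Subtract (−3)·D = −9x³ + 3x² + 3x + 3. Remainder: −x² + 2x + 1.

Q = [9, 9, 9, -3]; R = [-1, 2, 1]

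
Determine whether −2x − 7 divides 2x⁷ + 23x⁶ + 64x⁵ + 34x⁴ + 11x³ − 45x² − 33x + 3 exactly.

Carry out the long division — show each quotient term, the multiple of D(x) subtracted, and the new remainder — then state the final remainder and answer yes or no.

Step 1: lead(2x⁷ + 23x⁶ + 64x⁵ + 34x⁴ + 11x³ − 45x² − 33x + 3) ÷ lead(D) = 2x⁷ ÷ −2x = −x⁶. Subtract (−x⁶)·D = 2x⁷ + 7x⁶. Remainder: 16x⁶ + 64x⁵ + 34x⁴ + 11x³ − 45x² − 33x + 3.
Step 2: lead(16x⁶ + 64x⁵ + 34x⁴ + 11x³ − 45x² − 33x + 3) ÷ lead(D) = 16x⁶ ÷ −2x = −8x⁵. Subtract (−8x⁵)·D = 16x⁶ + 56x⁵. Remainder: 8x⁵ + 34x⁴ + 11x³ − 45x² − 33x + 3.
Step 3: lead(8x⁵ + 34x⁴ + 11x³ − 45x² − 33x + 3) ÷ lead(D) = 8x⁵ ÷ −2x = −4x⁴. Subtract (−4x⁴)·D = 8x⁵ + 28x⁴. Remainder: 6x⁴ + 11x³ − 45x² − 33x + 3.
Step 4: lead(6x⁴ + 11x³ − 45x² − 33x + 3) ÷ lead(D) = 6x⁴ ÷ −2x = −3x³. Subtract (−3x³)·D = 6x⁴ + 21x³. Remainder: −10x³ − 45x² − 33x + 3.
Step 5: lead(−10x³ − 45x² − 33x + 3) ÷ lead(D) = −10x³ ÷ −2x = 5x². Subtract (5x²)·D = −10x³ − 35x². Remainder: −10x² − 33x + 3.
Step 6: lead(−10x² − 33x + 3) ÷ lead(D) = −10x² ÷ −2x = 5x. Subtract (5x)·D = −10x² − 35x. Remainder: 2x + 3.
Step 7: lead(2x + 3) ÷ lead(D) = 2x ÷ −2x = −1. Subtract (−1)·D = 2x + 7. Remainder: −4.

R(x) = −4, so D(x) is not a factor of P(x). no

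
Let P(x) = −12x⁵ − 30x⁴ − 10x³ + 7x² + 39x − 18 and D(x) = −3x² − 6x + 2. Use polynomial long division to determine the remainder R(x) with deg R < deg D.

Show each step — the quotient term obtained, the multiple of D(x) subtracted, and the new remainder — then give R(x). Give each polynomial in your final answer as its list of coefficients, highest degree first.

R = [5, -8]

Step 1: lead(−12x⁵ − 30x⁴ − 10x³ + 7x² + 39x − 18) ÷ lead(D) = −12x⁵ ÷ −3x² = 4x³. Subtract (4x³)·D = −12x⁵ − 24x⁴ + 8x³. Remainder: −6x⁴ − 18x³ + 7x² + 39x − 18.
Step 2: lead(−6x⁴ − 18x³ + 7x² + 39x − 18) ÷ lead(D) = −6x⁴ ÷ −3x² = 2x². Subtract (2x²)·D = −6x⁴ − 12x³ + 4x². Remainder: −6x³ + 3x² + 39x − 18.
Step 3: lead(−6x³ + 3x² + 39x − 18) ÷ lead(D) = −6x³ ÷ −3x² = 2x. Subtract (2x)·D = −6x³ − 12x² + 4x. Remainder: 15x² + 35x − 18.
Step 4: lead(15x² + 35x − 18) ÷ lead(D) = 15x² ÷ −3x² = −5. Subtract (−5)·D = 15x² + 30x − 10. Remainder: 5x − 8.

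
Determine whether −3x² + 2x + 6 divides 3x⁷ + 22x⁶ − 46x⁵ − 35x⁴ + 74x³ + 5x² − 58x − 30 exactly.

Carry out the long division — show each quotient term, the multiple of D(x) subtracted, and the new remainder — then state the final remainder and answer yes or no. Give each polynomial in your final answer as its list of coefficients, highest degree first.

Step 1: lead(3x⁷ + 22x⁶ − 46x⁵ − 35x⁴ + 74x³ + 5x² − 58x − 30) ÷ lead(D) = 3x⁷ ÷ −3x² = −x⁵. Subtract (−x⁵)·D = 3x⁷ − 2x⁶ − 6x⁵. Remainder: 24x⁶ − 40x⁵ − 35x⁴ + 74x³ + 5x² − 58x − 30.
Step 2: lead(24x⁶ − 40x⁵ − 35x⁴ + 74x³ + 5x² − 58x − 30) ÷ lead(D) = 24x⁶ ÷ −3x² = −8x⁴. Subtract (−8x⁴)·D = 24x⁶ − 16x⁵ − 48x⁴. Remainder: −24x⁵ + 13x⁴ + 74x³ + 5x² − 58x − 30.
Step 3: lead(−24x⁵ + 13x⁴ + 74x³ + 5x² − 58x − 30) ÷ lead(D) = −24x⁵ ÷ −3x² = 8x³. Subtract (8x³)·D = −24x⁵ + 16x⁴ + 48x³. Remainder: −3x⁴ + 26x³ + 5x² − 58x − 30.
Step 4: lead(−3x⁴ + 26x³ + 5x² − 58x − 30) ÷ lead(D) = −3x⁴ ÷ −3x² = x². Subtract (x²)·D = −3x⁴ + 2x³ + 6x². Remainder: 24x³ − x² − 58x − 30.
Step 5: lead(24x³ − x² − 58x − 30) ÷ lead(D) = 24x³ ÷ −3x² = −8x. Subtract (−8x)·D = 24x³ − 16x² − 48x. Remainder: 15x² − 10x − 30.
Step 6: lead(15x² − 10x − 30) ÷ lead(D) = 15x² ÷ −3x² = −5. Subtract (−5)·D = 15x² − 10x − 30. Remainder: 0.

R = [0], so D(x) is a factor of P(x). yes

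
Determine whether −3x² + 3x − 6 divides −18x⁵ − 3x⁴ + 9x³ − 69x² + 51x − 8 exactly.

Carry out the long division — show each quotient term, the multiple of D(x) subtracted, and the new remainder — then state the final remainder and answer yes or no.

R(x) = −2, so D(x) is not a factor of P(x). no

Step 1: lead(−18x⁵ − 3x⁴ + 9x³ − 69x² + 51x − 8) ÷ lead(D) = −18x⁵ ÷ −3x² = 6x³. Subtract (6x³)·D = −18x⁵ + 18x⁴ − 36x³. Remainder: −21x⁴ + 45x³ − 69x² + 51x − 8.
Step 2: lead(−21x⁴ + 45x³ − 69x² + 51x − 8) ÷ lead(D) = −21x⁴ ÷ −3x² = 7x². Subtract (7x²)·D = −21x⁴ + 21x³ − 42x². Remainder: 24x³ − 27x² + 51x − 8.
Step 3: lead(24x³ − 27x² + 51x − 8) ÷ lead(D) = 24x³ ÷ −3x² = −8x. Subtract (−8x)·D = 24x³ − 24x² + 48x. Remainder: −3x² + 3x − 8.
Step 4: lead(−3x² + 3x − 8) ÷ lead(D) = −3x² ÷ −3x² = 1. Subtract (1)·D = −3x² + 3x − 6. Remainder: −2.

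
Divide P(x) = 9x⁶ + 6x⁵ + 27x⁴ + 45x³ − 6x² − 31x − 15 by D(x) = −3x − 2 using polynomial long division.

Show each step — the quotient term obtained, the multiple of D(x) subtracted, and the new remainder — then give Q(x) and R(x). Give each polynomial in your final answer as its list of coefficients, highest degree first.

Step 1: lead(9x⁶ + 6x⁵ + 27x⁴ + 45x³ − 6x² − 31x − 15) ÷ lead(D) = 9x⁶ ÷ −3x = −3x⁵. Subtract (−3x⁵)·D = 9x⁶ + 6x⁵. Remainder: 27x⁴ + 45x³ − 6x² − 31x − 15.
Step 2: lead(27x⁴ + 45x³ − 6x² − 31x − 15) ÷ lead(D) = 27x⁴ ÷ −3x = −9x³. Subtract (−9x³)·D = 27x⁴ + 18x³. Remainder: 27x³ − 6x² − 31x − 15.
Step 3: lead(27x³ − 6x² − 31x − 15) ÷ lead(D) = 27x³ ÷ −3x = −9x². Subtract (−9x²)·D = 27x³ + 18x². Remainder: −24x² − 31x − 15.
Step 4: lead(−24x² − 31x − 15) ÷ lead(D) = −24x² ÷ −3x = 8x. Subtract (8x)·D = −24x² − 16x. Remainder: −15x − 15.
Step 5: lead(−15x − 15) ÷ lead(D) = −15x ÷ −3x = 5. Subtract (5)·D = −15x − 10. Remainder: −5.

Q = [-3, 0, -9, -9, 8, 5]; R = [-5]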